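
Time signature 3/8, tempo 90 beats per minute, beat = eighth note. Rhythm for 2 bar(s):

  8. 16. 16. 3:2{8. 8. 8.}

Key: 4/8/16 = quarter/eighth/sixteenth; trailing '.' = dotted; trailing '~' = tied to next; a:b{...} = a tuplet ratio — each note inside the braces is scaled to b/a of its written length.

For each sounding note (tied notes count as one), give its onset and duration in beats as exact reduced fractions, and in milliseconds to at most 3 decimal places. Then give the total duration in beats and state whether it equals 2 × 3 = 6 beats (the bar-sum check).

1) 0.0ms=0b +1000.0ms=3/2b
2) 1000.0ms=3/2b +500.0ms=3/4b
3) 1500.0ms=9/4b +500.0ms=3/4b
4) 2000.0ms=3b +666.667ms=1b
5) 2666.667ms=4b +666.667ms=1b
6) 3333.333ms=5b +666.667ms=1b
Σ=6b of 6 (90bpm 3/8) — PASS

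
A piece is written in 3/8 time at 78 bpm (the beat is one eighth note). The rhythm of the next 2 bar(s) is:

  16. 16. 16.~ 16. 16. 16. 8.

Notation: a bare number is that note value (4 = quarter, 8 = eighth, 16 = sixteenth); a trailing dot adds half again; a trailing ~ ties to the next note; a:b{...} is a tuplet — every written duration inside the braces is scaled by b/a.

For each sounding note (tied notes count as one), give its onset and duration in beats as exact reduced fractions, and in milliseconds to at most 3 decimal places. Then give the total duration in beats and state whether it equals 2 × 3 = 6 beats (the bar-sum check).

1) 0.0ms=0b +576.923ms=3/4b
2) 576.923ms=3/4b +576.923ms=3/4b
3) 1153.846ms=3/2b +1153.846ms=3/2b
4) 2307.692ms=3b +576.923ms=3/4b
5) 2884.615ms=15/4b +576.923ms=3/4b
6) 3461.538ms=9/2b +1153.846ms=3/2b
Σ=6b of 6 (78bpm 3/8) — PASS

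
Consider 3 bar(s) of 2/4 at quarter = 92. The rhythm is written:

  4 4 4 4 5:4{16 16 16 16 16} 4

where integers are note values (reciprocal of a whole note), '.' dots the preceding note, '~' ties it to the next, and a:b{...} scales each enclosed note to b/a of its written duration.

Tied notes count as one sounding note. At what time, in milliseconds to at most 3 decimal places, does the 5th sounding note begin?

1. 0.0ms @ 0 + 652.174ms (1)
2. 652.174ms @ 1 + 652.174ms (1)
3. 1304.348ms @ 2 + 652.174ms (1)
4. 1956.522ms @ 3 + 652.174ms (1)
5. 2608.696ms @ 4 + 130.435ms (1/5)
6. 2739.13ms @ 21/5 + 130.435ms (1/5)
7. 2869.565ms @ 22/5 + 130.435ms (1/5)
8. 3000.0ms @ 23/5 + 130.435ms (1/5)
9. 3130.435ms @ 24/5 + 130.435ms (1/5)
10. 3260.87ms @ 5 + 652.174ms (1)

note 5 onset = 4b = 2608.696ms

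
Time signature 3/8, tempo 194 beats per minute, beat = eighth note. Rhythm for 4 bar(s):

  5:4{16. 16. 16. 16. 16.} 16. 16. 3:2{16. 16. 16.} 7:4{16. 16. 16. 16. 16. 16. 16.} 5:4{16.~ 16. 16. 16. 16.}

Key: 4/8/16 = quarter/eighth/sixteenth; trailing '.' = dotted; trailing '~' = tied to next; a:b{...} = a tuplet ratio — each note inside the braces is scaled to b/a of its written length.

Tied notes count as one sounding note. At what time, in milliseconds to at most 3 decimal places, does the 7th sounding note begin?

note 7 onset = 15/4b = 1159.794ms

1. 0.0ms @ 0 + 185.567ms (3/5)
2. 185.567ms @ 3/5 + 185.567ms (3/5)
3. 371.134ms @ 6/5 + 185.567ms (3/5)
4. 556.701ms @ 9/5 + 185.567ms (3/5)
5. 742.268ms @ 12/5 + 185.567ms (3/5)
6. 927.835ms @ 3 + 231.959ms (3/4)
7. 1159.794ms @ 15/4 + 231.959ms (3/4)
8. 1391.753ms @ 9/2 + 154.639ms (1/2)
9. 1546.392ms @ 5 + 154.639ms (1/2)
10. 1701.031ms @ 11/2 + 154.639ms (1/2)
11. 1855.67ms @ 6 + 132.548ms (3/7)
12. 1988.218ms @ 45/7 + 132.548ms (3/7)
13. 2120.766ms @ 48/7 + 132.548ms (3/7)
14. 2253.314ms @ 51/7 + 132.548ms (3/7)
15. 2385.862ms @ 54/7 + 132.548ms (3/7)
16. 2518.409ms @ 57/7 + 132.548ms (3/7)
17. 2650.957ms @ 60/7 + 132.548ms (3/7)
18. 2783.505ms @ 9 + 371.134ms (6/5)
19. 3154.639ms @ 51/5 + 185.567ms (3/5)
20. 3340.206ms @ 54/5 + 185.567ms (3/5)
21. 3525.773ms @ 57/5 + 185.567ms (3/5)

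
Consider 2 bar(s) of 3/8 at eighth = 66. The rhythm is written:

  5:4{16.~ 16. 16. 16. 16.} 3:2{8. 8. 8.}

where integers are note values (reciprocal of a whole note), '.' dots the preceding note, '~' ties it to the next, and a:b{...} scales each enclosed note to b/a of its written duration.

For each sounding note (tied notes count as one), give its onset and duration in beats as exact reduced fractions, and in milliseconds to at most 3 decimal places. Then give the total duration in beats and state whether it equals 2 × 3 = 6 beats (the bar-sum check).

1) 0.0ms=0b +1090.909ms=6/5b
2) 1090.909ms=6/5b +545.455ms=3/5b
3) 1636.364ms=9/5b +545.455ms=3/5b
4) 2181.818ms=12/5b +545.455ms=3/5b
5) 2727.273ms=3b +909.091ms=1b
6) 3636.364ms=4b +909.091ms=1b
7) 4545.455ms=5b +909.091ms=1b
Σ=6b of 6 (66bpm 3/8) — PASS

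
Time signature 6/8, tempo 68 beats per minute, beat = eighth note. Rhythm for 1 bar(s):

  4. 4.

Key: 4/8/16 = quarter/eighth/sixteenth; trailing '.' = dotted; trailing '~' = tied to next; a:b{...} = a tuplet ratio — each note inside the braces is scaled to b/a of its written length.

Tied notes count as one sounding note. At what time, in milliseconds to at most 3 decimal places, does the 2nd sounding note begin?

note 2 onset = 3b = 2647.059ms

1. 0.0ms @ 0 + 2647.059ms (3)
2. 2647.059ms @ 3 + 2647.059ms (3)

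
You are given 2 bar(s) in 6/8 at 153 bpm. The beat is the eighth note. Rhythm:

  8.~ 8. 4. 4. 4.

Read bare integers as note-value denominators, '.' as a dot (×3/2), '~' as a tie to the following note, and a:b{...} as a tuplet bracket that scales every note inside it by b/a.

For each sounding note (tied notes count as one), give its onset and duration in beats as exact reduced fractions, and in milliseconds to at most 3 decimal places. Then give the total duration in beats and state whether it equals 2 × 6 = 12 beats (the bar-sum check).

1) 0.0ms=0b +1176.471ms=3b
2) 1176.471ms=3b +1176.471ms=3b
3) 2352.941ms=6b +1176.471ms=3b
4) 3529.412ms=9b +1176.471ms=3b
Σ=12b of 12 (153bpm 6/8) — PASS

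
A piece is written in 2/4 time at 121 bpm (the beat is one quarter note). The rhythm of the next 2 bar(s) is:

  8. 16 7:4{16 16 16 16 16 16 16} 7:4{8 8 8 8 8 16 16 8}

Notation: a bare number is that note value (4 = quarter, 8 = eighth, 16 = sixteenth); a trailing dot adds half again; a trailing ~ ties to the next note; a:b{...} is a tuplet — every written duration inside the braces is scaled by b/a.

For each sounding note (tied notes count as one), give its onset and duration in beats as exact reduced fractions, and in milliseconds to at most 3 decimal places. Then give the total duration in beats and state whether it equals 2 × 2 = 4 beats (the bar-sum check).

1) 0.0ms=0b +371.901ms=3/4b
2) 371.901ms=3/4b +123.967ms=1/4b
3) 495.868ms=1b +70.838ms=1/7b
4) 566.706ms=8/7b +70.838ms=1/7b
5) 637.544ms=9/7b +70.838ms=1/7b
6) 708.383ms=10/7b +70.838ms=1/7b
7) 779.221ms=11/7b +70.838ms=1/7b
8) 850.059ms=12/7b +70.838ms=1/7b
9) 920.897ms=13/7b +70.838ms=1/7b
10) 991.736ms=2b +141.677ms=2/7b
11) 1133.412ms=16/7b +141.677ms=2/7b
12) 1275.089ms=18/7b +141.677ms=2/7b
13) 1416.765ms=20/7b +141.677ms=2/7b
14) 1558.442ms=22/7b +141.677ms=2/7b
15) 1700.118ms=24/7b +70.838ms=1/7b
16) 1770.956ms=25/7b +70.838ms=1/7b
17) 1841.795ms=26/7b +141.677ms=2/7b
Σ=4b of 4 (121bpm 2/4) — PASS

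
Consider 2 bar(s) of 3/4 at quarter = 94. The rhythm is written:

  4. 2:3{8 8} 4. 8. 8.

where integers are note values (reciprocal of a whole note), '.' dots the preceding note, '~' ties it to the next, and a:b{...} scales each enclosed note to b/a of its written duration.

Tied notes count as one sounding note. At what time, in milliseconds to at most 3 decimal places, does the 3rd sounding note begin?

note 3 onset = 9/4b = 1436.17ms

1. 0.0ms @ 0 + 957.447ms (3/2)
2. 957.447ms @ 3/2 + 478.723ms (3/4)
3. 1436.17ms @ 9/4 + 478.723ms (3/4)
4. 1914.894ms @ 3 + 957.447ms (3/2)
5. 2872.34ms @ 9/2 + 478.723ms (3/4)
6. 3351.064ms @ 21/4 + 478.723ms (3/4)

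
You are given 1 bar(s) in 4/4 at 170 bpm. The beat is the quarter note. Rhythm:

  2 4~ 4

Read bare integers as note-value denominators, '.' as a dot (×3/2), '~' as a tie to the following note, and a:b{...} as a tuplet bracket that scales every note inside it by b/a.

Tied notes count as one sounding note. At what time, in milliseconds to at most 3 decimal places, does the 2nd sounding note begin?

note 2 onset = 2b = 705.882ms

1. 0.0ms @ 0 + 705.882ms (2)
2. 705.882ms @ 2 + 705.882ms (2)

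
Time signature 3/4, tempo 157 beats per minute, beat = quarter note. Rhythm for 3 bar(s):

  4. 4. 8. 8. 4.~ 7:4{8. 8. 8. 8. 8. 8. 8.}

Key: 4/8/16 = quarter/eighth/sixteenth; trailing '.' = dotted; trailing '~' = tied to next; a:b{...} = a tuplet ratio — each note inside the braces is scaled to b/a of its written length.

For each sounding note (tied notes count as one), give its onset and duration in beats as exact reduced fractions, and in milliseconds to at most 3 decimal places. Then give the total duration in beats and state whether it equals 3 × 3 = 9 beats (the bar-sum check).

1) 0.0ms=0b +573.248ms=3/2b
2) 573.248ms=3/2b +573.248ms=3/2b
3) 1146.497ms=3b +286.624ms=3/4b
4) 1433.121ms=15/4b +286.624ms=3/4b
5) 1719.745ms=9/2b +737.034ms=27/14b
6) 2456.779ms=45/7b +163.785ms=3/7b
7) 2620.564ms=48/7b +163.785ms=3/7b
8) 2784.349ms=51/7b +163.785ms=3/7b
9) 2948.135ms=54/7b +163.785ms=3/7b
10) 3111.92ms=57/7b +163.785ms=3/7b
11) 3275.705ms=60/7b +163.785ms=3/7b
Σ=9b of 9 (157bpm 3/4) — PASS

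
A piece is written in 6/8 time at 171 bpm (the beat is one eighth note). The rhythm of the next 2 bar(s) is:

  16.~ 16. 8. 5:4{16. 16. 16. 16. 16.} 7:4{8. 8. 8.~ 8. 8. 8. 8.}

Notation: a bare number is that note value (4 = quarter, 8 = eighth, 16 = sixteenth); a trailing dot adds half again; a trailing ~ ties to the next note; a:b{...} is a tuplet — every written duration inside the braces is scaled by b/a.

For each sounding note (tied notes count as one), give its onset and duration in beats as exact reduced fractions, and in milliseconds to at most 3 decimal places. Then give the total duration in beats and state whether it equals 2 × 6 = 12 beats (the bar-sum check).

1) 0.0ms=0b +526.316ms=3/2b
2) 526.316ms=3/2b +526.316ms=3/2b
3) 1052.632ms=3b +210.526ms=3/5b
4) 1263.158ms=18/5b +210.526ms=3/5b
5) 1473.684ms=21/5b +210.526ms=3/5b
6) 1684.211ms=24/5b +210.526ms=3/5b
7) 1894.737ms=27/5b +210.526ms=3/5b
8) 2105.263ms=6b +300.752ms=6/7b
9) 2406.015ms=48/7b +300.752ms=6/7b
10) 2706.767ms=54/7b +601.504ms=12/7b
11) 3308.271ms=66/7b +300.752ms=6/7b
12) 3609.023ms=72/7b +300.752ms=6/7b
13) 3909.774ms=78/7b +300.752ms=6/7b
Σ=12b of 12 (171bpm 6/8) — PASS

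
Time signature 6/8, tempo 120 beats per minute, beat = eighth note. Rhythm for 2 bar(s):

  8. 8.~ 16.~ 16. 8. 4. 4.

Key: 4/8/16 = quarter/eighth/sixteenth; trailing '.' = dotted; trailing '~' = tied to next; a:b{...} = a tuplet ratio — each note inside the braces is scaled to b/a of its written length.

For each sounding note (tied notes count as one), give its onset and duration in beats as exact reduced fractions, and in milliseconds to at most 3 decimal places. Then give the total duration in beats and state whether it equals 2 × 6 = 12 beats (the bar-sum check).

1) 0.0ms=0b +750.0ms=3/2b
2) 750.0ms=3/2b +1500.0ms=3b
3) 2250.0ms=9/2b +750.0ms=3/2b
4) 3000.0ms=6b +1500.0ms=3b
5) 4500.0ms=9b +1500.0ms=3b
Σ=12b of 12 (120bpm 6/8) — PASS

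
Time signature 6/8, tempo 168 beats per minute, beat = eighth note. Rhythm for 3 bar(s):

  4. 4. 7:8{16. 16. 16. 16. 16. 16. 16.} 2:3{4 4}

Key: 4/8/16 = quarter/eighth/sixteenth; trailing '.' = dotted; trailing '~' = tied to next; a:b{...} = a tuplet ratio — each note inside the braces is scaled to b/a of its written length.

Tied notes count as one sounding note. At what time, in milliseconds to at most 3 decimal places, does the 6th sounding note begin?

1. 0.0ms @ 0 + 1071.429ms (3)
2. 1071.429ms @ 3 + 1071.429ms (3)
3. 2142.857ms @ 6 + 306.122ms (6/7)
4. 2448.98ms @ 48/7 + 306.122ms (6/7)
5. 2755.102ms @ 54/7 + 306.122ms (6/7)
6. 3061.224ms @ 60/7 + 306.122ms (6/7)
7. 3367.347ms @ 66/7 + 306.122ms (6/7)
8. 3673.469ms @ 72/7 + 306.122ms (6/7)
9. 3979.592ms @ 78/7 + 306.122ms (6/7)
10. 4285.714ms @ 12 + 1071.429ms (3)
11. 5357.143ms @ 15 + 1071.429ms (3)

note 6 onset = 60/7b = 3061.224ms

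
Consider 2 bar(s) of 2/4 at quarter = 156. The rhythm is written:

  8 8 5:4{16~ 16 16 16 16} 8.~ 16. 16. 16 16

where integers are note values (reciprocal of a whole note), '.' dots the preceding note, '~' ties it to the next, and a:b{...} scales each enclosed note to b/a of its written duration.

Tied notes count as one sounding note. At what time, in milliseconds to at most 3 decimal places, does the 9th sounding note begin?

note 9 onset = 7/2b = 1346.154ms

1. 0.0ms @ 0 + 192.308ms (1/2)
2. 192.308ms @ 1/2 + 192.308ms (1/2)
3. 384.615ms @ 1 + 153.846ms (2/5)
4. 538.462ms @ 7/5 + 76.923ms (1/5)
5. 615.385ms @ 8/5 + 76.923ms (1/5)
6. 692.308ms @ 9/5 + 76.923ms (1/5)
7. 769.231ms @ 2 + 432.692ms (9/8)
8. 1201.923ms @ 25/8 + 144.231ms (3/8)
9. 1346.154ms @ 7/2 + 96.154ms (1/4)
10. 1442.308ms @ 15/4 + 96.154ms (1/4)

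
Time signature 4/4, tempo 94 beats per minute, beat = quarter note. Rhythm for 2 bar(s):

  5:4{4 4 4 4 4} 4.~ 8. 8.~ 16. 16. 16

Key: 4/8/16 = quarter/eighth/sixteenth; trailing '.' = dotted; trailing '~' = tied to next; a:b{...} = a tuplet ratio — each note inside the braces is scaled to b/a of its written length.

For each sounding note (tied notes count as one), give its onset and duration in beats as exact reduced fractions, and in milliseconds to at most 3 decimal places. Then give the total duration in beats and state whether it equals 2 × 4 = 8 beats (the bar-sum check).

1) 0.0ms=0b +510.638ms=4/5b
2) 510.638ms=4/5b +510.638ms=4/5b
3) 1021.277ms=8/5b +510.638ms=4/5b
4) 1531.915ms=12/5b +510.638ms=4/5b
5) 2042.553ms=16/5b +510.638ms=4/5b
6) 2553.191ms=4b +1436.17ms=9/4b
7) 3989.362ms=25/4b +718.085ms=9/8b
8) 4707.447ms=59/8b +239.362ms=3/8b
9) 4946.809ms=31/4b +159.574ms=1/4b
Σ=8b of 8 (94bpm 4/4) — PASS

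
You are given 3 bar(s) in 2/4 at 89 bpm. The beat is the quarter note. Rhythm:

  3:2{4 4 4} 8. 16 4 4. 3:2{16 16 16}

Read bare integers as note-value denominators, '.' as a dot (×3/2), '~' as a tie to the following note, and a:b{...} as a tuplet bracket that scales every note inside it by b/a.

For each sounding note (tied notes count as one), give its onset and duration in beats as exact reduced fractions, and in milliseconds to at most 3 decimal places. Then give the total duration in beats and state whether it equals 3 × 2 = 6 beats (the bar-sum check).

1) 0.0ms=0b +449.438ms=2/3b
2) 449.438ms=2/3b +449.438ms=2/3b
3) 898.876ms=4/3b +449.438ms=2/3b
4) 1348.315ms=2b +505.618ms=3/4b
5) 1853.933ms=11/4b +168.539ms=1/4b
6) 2022.472ms=3b +674.157ms=1b
7) 2696.629ms=4b +1011.236ms=3/2b
8) 3707.865ms=11/2b +112.36ms=1/6b
9) 3820.225ms=17/3b +112.36ms=1/6b
10) 3932.584ms=35/6b +112.36ms=1/6b
Σ=6b of 6 (89bpm 2/4) — PASS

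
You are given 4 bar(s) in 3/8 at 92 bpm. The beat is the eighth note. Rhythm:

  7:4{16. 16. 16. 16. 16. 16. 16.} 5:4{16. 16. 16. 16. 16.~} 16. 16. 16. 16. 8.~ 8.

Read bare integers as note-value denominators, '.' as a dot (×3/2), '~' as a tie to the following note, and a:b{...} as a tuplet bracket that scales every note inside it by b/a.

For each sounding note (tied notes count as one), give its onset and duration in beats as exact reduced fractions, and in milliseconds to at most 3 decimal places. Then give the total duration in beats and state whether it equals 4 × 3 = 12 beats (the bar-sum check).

1) 0.0ms=0b +279.503ms=3/7b
2) 279.503ms=3/7b +279.503ms=3/7b
3) 559.006ms=6/7b +279.503ms=3/7b
4) 838.509ms=9/7b +279.503ms=3/7b
5) 1118.012ms=12/7b +279.503ms=3/7b
6) 1397.516ms=15/7b +279.503ms=3/7b
7) 1677.019ms=18/7b +279.503ms=3/7b
8) 1956.522ms=3b +391.304ms=3/5b
9) 2347.826ms=18/5b +391.304ms=3/5b
10) 2739.13ms=21/5b +391.304ms=3/5b
11) 3130.435ms=24/5b +391.304ms=3/5b
12) 3521.739ms=27/5b +880.435ms=27/20b
13) 4402.174ms=27/4b +489.13ms=3/4b
14) 4891.304ms=15/2b +489.13ms=3/4b
15) 5380.435ms=33/4b +489.13ms=3/4b
16) 5869.565ms=9b +1956.522ms=3b
Σ=12b of 12 (92bpm 3/8) — PASS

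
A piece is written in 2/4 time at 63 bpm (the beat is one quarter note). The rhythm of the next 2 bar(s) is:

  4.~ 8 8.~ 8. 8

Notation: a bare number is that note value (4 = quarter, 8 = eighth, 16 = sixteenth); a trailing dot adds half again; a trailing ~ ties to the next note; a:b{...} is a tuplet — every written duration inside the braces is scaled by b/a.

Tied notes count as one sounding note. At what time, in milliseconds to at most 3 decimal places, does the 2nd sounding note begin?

note 2 onset = 2b = 1904.762ms

1. 0.0ms @ 0 + 1904.762ms (2)
2. 1904.762ms @ 2 + 1428.571ms (3/2)
3. 3333.333ms @ 7/2 + 476.19ms (1/2)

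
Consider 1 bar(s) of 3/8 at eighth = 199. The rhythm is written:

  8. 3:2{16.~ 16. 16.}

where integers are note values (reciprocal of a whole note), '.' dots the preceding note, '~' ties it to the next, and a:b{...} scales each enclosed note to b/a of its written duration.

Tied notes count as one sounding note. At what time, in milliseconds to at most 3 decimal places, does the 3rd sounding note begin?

1. 0.0ms @ 0 + 452.261ms (3/2)
2. 452.261ms @ 3/2 + 301.508ms (1)
3. 753.769ms @ 5/2 + 150.754ms (1/2)

note 3 onset = 5/2b = 753.769ms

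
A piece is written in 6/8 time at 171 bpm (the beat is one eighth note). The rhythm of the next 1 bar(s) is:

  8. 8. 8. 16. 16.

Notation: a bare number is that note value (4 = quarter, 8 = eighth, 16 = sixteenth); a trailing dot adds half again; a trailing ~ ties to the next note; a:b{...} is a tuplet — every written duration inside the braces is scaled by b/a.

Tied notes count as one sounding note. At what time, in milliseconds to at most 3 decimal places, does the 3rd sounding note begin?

note 3 onset = 3b = 1052.632ms

1. 0.0ms @ 0 + 526.316ms (3/2)
2. 526.316ms @ 3/2 + 526.316ms (3/2)
3. 1052.632ms @ 3 + 526.316ms (3/2)
4. 1578.947ms @ 9/2 + 263.158ms (3/4)
5. 1842.105ms @ 21/4 + 263.158ms (3/4)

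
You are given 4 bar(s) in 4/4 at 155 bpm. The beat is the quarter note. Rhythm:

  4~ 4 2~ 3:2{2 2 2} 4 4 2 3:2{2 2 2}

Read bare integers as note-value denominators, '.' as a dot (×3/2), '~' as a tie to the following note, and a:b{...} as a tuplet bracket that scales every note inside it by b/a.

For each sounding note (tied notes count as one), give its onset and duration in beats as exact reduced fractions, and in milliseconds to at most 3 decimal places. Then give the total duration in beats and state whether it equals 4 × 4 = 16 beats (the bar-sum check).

1) 0.0ms=0b +774.194ms=2b
2) 774.194ms=2b +1290.323ms=10/3b
3) 2064.516ms=16/3b +516.129ms=4/3b
4) 2580.645ms=20/3b +516.129ms=4/3b
5) 3096.774ms=8b +387.097ms=1b
6) 3483.871ms=9b +387.097ms=1b
7) 3870.968ms=10b +774.194ms=2b
8) 4645.161ms=12b +516.129ms=4/3b
9) 5161.29ms=40/3b +516.129ms=4/3b
10) 5677.419ms=44/3b +516.129ms=4/3b
Σ=16b of 16 (155bpm 4/4) — PASS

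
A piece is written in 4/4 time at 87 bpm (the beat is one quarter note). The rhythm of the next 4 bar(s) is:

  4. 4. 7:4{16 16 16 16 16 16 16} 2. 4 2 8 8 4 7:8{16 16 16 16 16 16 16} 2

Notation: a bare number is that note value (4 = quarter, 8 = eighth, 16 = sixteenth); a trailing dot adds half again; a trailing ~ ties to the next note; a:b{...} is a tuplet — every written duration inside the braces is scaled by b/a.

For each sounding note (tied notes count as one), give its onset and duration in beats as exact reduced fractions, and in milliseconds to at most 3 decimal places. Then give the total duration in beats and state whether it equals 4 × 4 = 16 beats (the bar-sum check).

1) 0.0ms=0b +1034.483ms=3/2b
2) 1034.483ms=3/2b +1034.483ms=3/2b
3) 2068.966ms=3b +98.522ms=1/7b
4) 2167.488ms=22/7b +98.522ms=1/7b
5) 2266.01ms=23/7b +98.522ms=1/7b
6) 2364.532ms=24/7b +98.522ms=1/7b
7) 2463.054ms=25/7b +98.522ms=1/7b
8) 2561.576ms=26/7b +98.522ms=1/7b
9) 2660.099ms=27/7b +98.522ms=1/7b
10) 2758.621ms=4b +2068.966ms=3b
11) 4827.586ms=7b +689.655ms=1b
12) 5517.241ms=8b +1379.31ms=2b
13) 6896.552ms=10b +344.828ms=1/2b
14) 7241.379ms=21/2b +344.828ms=1/2b
15) 7586.207ms=11b +689.655ms=1b
16) 8275.862ms=12b +197.044ms=2/7b
17) 8472.906ms=86/7b +197.044ms=2/7b
18) 8669.951ms=88/7b +197.044ms=2/7b
19) 8866.995ms=90/7b +197.044ms=2/7b
20) 9064.039ms=92/7b +197.044ms=2/7b
21) 9261.084ms=94/7b +197.044ms=2/7b
22) 9458.128ms=96/7b +197.044ms=2/7b
23) 9655.172ms=14b +1379.31ms=2b
Σ=16b of 16 (87bpm 4/4) — PASS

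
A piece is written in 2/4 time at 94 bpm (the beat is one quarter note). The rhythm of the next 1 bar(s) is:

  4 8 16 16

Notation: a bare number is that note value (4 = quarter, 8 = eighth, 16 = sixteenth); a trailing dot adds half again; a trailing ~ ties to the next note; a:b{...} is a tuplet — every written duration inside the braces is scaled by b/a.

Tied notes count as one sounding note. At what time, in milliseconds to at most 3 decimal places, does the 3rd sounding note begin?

1. 0.0ms @ 0 + 638.298ms (1)
2. 638.298ms @ 1 + 319.149ms (1/2)
3. 957.447ms @ 3/2 + 159.574ms (1/4)
4. 1117.021ms @ 7/4 + 159.574ms (1/4)

note 3 onset = 3/2b = 957.447ms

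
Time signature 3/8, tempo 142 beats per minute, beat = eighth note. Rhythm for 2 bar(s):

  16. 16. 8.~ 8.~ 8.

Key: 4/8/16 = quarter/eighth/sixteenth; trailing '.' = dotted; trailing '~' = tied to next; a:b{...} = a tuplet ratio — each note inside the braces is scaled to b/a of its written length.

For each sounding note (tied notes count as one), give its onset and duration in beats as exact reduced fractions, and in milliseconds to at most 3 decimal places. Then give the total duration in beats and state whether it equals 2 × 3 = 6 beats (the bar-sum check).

1) 0.0ms=0b +316.901ms=3/4b
2) 316.901ms=3/4b +316.901ms=3/4b
3) 633.803ms=3/2b +1901.408ms=9/2b
Σ=6b of 6 (142bpm 3/8) — PASS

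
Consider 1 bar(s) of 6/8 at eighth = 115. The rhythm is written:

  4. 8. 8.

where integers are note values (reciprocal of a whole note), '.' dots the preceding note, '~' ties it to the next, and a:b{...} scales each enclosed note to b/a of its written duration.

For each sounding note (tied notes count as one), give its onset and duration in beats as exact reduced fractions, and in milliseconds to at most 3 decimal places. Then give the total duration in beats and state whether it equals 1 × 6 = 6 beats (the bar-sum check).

1) 0.0ms=0b +1565.217ms=3b
2) 1565.217ms=3b +782.609ms=3/2b
3) 2347.826ms=9/2b +782.609ms=3/2b
Σ=6b of 6 (115bpm 6/8) — PASS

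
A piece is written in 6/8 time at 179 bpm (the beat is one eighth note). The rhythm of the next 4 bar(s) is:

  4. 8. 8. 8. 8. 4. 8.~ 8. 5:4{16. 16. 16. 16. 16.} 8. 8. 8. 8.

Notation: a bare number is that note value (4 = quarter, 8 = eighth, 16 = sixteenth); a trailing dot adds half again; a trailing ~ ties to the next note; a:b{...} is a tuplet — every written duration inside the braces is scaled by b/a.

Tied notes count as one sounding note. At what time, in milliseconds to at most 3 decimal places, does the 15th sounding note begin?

1. 0.0ms @ 0 + 1005.587ms (3)
2. 1005.587ms @ 3 + 502.793ms (3/2)
3. 1508.38ms @ 9/2 + 502.793ms (3/2)
4. 2011.173ms @ 6 + 502.793ms (3/2)
5. 2513.966ms @ 15/2 + 502.793ms (3/2)
6. 3016.76ms @ 9 + 1005.587ms (3)
7. 4022.346ms @ 12 + 1005.587ms (3)
8. 5027.933ms @ 15 + 201.117ms (3/5)
9. 5229.05ms @ 78/5 + 201.117ms (3/5)
10. 5430.168ms @ 81/5 + 201.117ms (3/5)
11. 5631.285ms @ 84/5 + 201.117ms (3/5)
12. 5832.402ms @ 87/5 + 201.117ms (3/5)
13. 6033.52ms @ 18 + 502.793ms (3/2)
14. 6536.313ms @ 39/2 + 502.793ms (3/2)
15. 7039.106ms @ 21 + 502.793ms (3/2)
16. 7541.899ms @ 45/2 + 502.793ms (3/2)

note 15 onset = 21b = 7039.106ms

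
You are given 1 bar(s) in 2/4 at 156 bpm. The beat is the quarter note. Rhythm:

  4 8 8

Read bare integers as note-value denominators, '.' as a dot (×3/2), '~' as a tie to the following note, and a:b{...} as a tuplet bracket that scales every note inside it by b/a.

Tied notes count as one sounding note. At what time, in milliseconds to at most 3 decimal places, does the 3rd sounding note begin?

note 3 onset = 3/2b = 576.923ms

1. 0.0ms @ 0 + 384.615ms (1)
2. 384.615ms @ 1 + 192.308ms (1/2)
3. 576.923ms @ 3/2 + 192.308ms (1/2)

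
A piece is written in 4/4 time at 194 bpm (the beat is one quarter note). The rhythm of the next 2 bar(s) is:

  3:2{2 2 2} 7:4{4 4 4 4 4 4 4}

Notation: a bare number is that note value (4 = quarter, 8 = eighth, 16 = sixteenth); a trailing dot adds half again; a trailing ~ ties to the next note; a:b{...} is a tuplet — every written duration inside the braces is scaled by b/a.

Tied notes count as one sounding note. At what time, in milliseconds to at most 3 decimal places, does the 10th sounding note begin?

1. 0.0ms @ 0 + 412.371ms (4/3)
2. 412.371ms @ 4/3 + 412.371ms (4/3)
3. 824.742ms @ 8/3 + 412.371ms (4/3)
4. 1237.113ms @ 4 + 176.73ms (4/7)
5. 1413.844ms @ 32/7 + 176.73ms (4/7)
6. 1590.574ms @ 36/7 + 176.73ms (4/7)
7. 1767.305ms @ 40/7 + 176.73ms (4/7)
8. 1944.035ms @ 44/7 + 176.73ms (4/7)
9. 2120.766ms @ 48/7 + 176.73ms (4/7)
10. 2297.496ms @ 52/7 + 176.73ms (4/7)

note 10 onset = 52/7b = 2297.496ms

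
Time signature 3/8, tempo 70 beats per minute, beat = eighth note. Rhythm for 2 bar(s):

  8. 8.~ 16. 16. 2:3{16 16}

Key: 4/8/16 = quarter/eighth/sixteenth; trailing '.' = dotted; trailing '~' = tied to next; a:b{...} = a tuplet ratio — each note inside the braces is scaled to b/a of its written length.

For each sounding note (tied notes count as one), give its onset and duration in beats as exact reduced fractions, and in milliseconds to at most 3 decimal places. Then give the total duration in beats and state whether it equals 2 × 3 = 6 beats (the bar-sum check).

1) 0.0ms=0b +1285.714ms=3/2b
2) 1285.714ms=3/2b +1928.571ms=9/4b
3) 3214.286ms=15/4b +642.857ms=3/4b
4) 3857.143ms=9/2b +642.857ms=3/4b
5) 4500.0ms=21/4b +642.857ms=3/4b
Σ=6b of 6 (70bpm 3/8) — PASS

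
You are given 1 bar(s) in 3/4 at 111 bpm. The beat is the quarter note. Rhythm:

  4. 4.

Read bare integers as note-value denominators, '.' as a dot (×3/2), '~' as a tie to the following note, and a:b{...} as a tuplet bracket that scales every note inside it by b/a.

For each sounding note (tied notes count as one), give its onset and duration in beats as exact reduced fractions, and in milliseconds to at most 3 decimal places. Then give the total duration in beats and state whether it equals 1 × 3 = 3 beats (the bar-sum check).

1) 0.0ms=0b +810.811ms=3/2b
2) 810.811ms=3/2b +810.811ms=3/2b
Σ=3b of 3 (111bpm 3/4) — PASS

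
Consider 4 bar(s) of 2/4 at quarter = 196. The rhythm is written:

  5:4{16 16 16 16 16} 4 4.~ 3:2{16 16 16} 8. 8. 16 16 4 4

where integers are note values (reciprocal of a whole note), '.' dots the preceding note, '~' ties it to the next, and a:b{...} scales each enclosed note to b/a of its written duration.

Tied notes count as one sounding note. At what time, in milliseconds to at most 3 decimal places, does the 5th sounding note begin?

note 5 onset = 4/5b = 244.898ms

1. 0.0ms @ 0 + 61.224ms (1/5)
2. 61.224ms @ 1/5 + 61.224ms (1/5)
3. 122.449ms @ 2/5 + 61.224ms (1/5)
4. 183.673ms @ 3/5 + 61.224ms (1/5)
5. 244.898ms @ 4/5 + 61.224ms (1/5)
6. 306.122ms @ 1 + 306.122ms (1)
7. 612.245ms @ 2 + 510.204ms (5/3)
8. 1122.449ms @ 11/3 + 51.02ms (1/6)
9. 1173.469ms @ 23/6 + 51.02ms (1/6)
10. 1224.49ms @ 4 + 229.592ms (3/4)
11. 1454.082ms @ 19/4 + 229.592ms (3/4)
12. 1683.673ms @ 11/2 + 76.531ms (1/4)
13. 1760.204ms @ 23/4 + 76.531ms (1/4)
14. 1836.735ms @ 6 + 306.122ms (1)
15. 2142.857ms @ 7 + 306.122ms (1)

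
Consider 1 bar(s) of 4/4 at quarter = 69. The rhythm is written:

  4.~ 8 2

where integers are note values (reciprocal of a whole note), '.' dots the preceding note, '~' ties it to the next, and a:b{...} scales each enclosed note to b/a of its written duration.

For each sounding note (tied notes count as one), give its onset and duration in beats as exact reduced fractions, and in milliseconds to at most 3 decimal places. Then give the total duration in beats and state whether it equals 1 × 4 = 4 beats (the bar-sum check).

1) 0.0ms=0b +1739.13ms=2b
2) 1739.13ms=2b +1739.13ms=2b
Σ=4b of 4 (69bpm 4/4) — PASS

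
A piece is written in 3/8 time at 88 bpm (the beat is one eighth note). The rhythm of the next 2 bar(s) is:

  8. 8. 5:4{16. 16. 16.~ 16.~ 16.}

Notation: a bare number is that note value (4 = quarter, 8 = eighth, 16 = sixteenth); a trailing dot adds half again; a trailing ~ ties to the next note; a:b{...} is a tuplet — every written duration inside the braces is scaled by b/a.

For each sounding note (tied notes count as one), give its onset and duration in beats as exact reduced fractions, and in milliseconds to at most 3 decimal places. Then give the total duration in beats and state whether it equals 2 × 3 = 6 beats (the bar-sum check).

1) 0.0ms=0b +1022.727ms=3/2b
2) 1022.727ms=3/2b +1022.727ms=3/2b
3) 2045.455ms=3b +409.091ms=3/5b
4) 2454.545ms=18/5b +409.091ms=3/5b
5) 2863.636ms=21/5b +1227.273ms=9/5b
Σ=6b of 6 (88bpm 3/8) — PASS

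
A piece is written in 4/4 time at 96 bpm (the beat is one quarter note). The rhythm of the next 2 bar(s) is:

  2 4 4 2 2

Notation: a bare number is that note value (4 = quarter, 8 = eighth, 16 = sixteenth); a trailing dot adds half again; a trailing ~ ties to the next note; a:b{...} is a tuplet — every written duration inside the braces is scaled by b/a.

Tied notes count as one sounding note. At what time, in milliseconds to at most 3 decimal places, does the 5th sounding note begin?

1. 0.0ms @ 0 + 1250.0ms (2)
2. 1250.0ms @ 2 + 625.0ms (1)
3. 1875.0ms @ 3 + 625.0ms (1)
4. 2500.0ms @ 4 + 1250.0ms (2)
5. 3750.0ms @ 6 + 1250.0ms (2)

note 5 onset = 6b = 3750.0ms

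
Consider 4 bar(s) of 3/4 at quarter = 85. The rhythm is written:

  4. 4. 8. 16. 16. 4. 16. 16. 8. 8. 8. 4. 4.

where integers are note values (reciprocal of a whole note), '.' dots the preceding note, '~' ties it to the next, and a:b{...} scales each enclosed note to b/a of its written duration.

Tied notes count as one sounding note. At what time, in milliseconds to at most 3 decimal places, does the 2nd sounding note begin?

note 2 onset = 3/2b = 1058.824ms

1. 0.0ms @ 0 + 1058.824ms (3/2)
2. 1058.824ms @ 3/2 + 1058.824ms (3/2)
3. 2117.647ms @ 3 + 529.412ms (3/4)
4. 2647.059ms @ 15/4 + 264.706ms (3/8)
5. 2911.765ms @ 33/8 + 264.706ms (3/8)
6. 3176.471ms @ 9/2 + 1058.824ms (3/2)
7. 4235.294ms @ 6 + 264.706ms (3/8)
8. 4500.0ms @ 51/8 + 264.706ms (3/8)
9. 4764.706ms @ 27/4 + 529.412ms (3/4)
10. 5294.118ms @ 15/2 + 529.412ms (3/4)
11. 5823.529ms @ 33/4 + 529.412ms (3/4)
12. 6352.941ms @ 9 + 1058.824ms (3/2)
13. 7411.765ms @ 21/2 + 1058.824ms (3/2)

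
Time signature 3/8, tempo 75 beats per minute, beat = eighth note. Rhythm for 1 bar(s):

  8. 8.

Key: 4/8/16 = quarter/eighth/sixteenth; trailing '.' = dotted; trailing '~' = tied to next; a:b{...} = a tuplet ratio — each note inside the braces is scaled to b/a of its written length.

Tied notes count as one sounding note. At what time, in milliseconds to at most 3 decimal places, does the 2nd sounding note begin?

1. 0.0ms @ 0 + 1200.0ms (3/2)
2. 1200.0ms @ 3/2 + 1200.0ms (3/2)

note 2 onset = 3/2b = 1200.0ms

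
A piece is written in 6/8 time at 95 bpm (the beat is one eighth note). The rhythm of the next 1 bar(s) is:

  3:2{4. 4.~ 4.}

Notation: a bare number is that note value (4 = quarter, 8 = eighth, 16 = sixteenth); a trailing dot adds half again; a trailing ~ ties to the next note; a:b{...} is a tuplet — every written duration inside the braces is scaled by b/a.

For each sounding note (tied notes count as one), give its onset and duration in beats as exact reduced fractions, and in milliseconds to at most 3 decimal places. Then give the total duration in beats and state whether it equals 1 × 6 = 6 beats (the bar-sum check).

1) 0.0ms=0b +1263.158ms=2b
2) 1263.158ms=2b +2526.316ms=4b
Σ=6b of 6 (95bpm 6/8) — PASS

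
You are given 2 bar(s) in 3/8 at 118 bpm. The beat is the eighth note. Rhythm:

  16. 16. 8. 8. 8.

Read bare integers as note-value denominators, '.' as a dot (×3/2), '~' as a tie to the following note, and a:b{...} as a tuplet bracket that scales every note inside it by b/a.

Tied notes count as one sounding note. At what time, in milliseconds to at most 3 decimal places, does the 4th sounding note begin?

note 4 onset = 3b = 1525.424ms

1. 0.0ms @ 0 + 381.356ms (3/4)
2. 381.356ms @ 3/4 + 381.356ms (3/4)
3. 762.712ms @ 3/2 + 762.712ms (3/2)
4. 1525.424ms @ 3 + 762.712ms (3/2)
5. 2288.136ms @ 9/2 + 762.712ms (3/2)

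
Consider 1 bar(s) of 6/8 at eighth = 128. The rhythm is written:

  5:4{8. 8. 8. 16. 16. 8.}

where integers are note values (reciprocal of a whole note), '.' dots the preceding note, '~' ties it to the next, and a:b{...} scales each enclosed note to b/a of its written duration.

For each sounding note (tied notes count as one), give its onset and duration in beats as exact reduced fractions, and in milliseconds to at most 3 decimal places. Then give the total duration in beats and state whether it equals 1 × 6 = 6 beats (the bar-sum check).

1) 0.0ms=0b +562.5ms=6/5b
2) 562.5ms=6/5b +562.5ms=6/5b
3) 1125.0ms=12/5b +562.5ms=6/5b
4) 1687.5ms=18/5b +281.25ms=3/5b
5) 1968.75ms=21/5b +281.25ms=3/5b
6) 2250.0ms=24/5b +562.5ms=6/5b
Σ=6b of 6 (128bpm 6/8) — PASS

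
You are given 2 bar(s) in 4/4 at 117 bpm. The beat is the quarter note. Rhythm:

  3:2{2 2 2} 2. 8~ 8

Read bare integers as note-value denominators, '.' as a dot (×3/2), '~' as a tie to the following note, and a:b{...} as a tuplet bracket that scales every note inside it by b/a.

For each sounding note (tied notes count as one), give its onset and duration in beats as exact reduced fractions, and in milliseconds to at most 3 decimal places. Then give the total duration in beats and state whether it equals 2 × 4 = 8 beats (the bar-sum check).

1) 0.0ms=0b +683.761ms=4/3b
2) 683.761ms=4/3b +683.761ms=4/3b
3) 1367.521ms=8/3b +683.761ms=4/3b
4) 2051.282ms=4b +1538.462ms=3b
5) 3589.744ms=7b +512.821ms=1b
Σ=8b of 8 (117bpm 4/4) — PASS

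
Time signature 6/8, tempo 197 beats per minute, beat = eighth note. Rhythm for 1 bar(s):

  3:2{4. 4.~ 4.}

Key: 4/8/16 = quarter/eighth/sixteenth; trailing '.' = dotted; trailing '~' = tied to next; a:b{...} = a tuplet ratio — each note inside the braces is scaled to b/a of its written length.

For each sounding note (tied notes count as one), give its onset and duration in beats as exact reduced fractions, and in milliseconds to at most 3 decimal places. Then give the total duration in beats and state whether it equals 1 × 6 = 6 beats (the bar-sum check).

1) 0.0ms=0b +609.137ms=2b
2) 609.137ms=2b +1218.274ms=4b
Σ=6b of 6 (197bpm 6/8) — PASS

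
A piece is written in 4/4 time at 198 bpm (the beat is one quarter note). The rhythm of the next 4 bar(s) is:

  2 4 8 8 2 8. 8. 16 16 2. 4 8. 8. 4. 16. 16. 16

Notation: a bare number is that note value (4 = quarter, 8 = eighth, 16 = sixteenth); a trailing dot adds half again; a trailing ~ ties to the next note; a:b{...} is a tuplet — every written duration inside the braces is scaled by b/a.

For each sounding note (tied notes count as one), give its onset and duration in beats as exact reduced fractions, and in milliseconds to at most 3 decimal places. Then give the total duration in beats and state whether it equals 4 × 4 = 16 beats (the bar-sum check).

1) 0.0ms=0b +606.061ms=2b
2) 606.061ms=2b +303.03ms=1b
3) 909.091ms=3b +151.515ms=1/2b
4) 1060.606ms=7/2b +151.515ms=1/2b
5) 1212.121ms=4b +606.061ms=2b
6) 1818.182ms=6b +227.273ms=3/4b
7) 2045.455ms=27/4b +227.273ms=3/4b
8) 2272.727ms=15/2b +75.758ms=1/4b
9) 2348.485ms=31/4b +75.758ms=1/4b
10) 2424.242ms=8b +909.091ms=3b
11) 3333.333ms=11b +303.03ms=1b
12) 3636.364ms=12b +227.273ms=3/4b
13) 3863.636ms=51/4b +227.273ms=3/4b
14) 4090.909ms=27/2b +454.545ms=3/2b
15) 4545.455ms=15b +113.636ms=3/8b
16) 4659.091ms=123/8b +113.636ms=3/8b
17) 4772.727ms=63/4b +75.758ms=1/4b
Σ=16b of 16 (198bpm 4/4) — PASS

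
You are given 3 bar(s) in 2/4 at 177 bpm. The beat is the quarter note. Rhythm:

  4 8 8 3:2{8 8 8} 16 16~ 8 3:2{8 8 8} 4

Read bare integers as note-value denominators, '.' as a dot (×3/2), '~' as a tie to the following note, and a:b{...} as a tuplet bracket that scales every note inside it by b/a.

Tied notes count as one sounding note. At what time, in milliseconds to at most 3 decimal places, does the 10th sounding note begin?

note 10 onset = 13/3b = 1468.927ms

1. 0.0ms @ 0 + 338.983ms (1)
2. 338.983ms @ 1 + 169.492ms (1/2)
3. 508.475ms @ 3/2 + 169.492ms (1/2)
4. 677.966ms @ 2 + 112.994ms (1/3)
5. 790.96ms @ 7/3 + 112.994ms (1/3)
6. 903.955ms @ 8/3 + 112.994ms (1/3)
7. 1016.949ms @ 3 + 84.746ms (1/4)
8. 1101.695ms @ 13/4 + 254.237ms (3/4)
9. 1355.932ms @ 4 + 112.994ms (1/3)
10. 1468.927ms @ 13/3 + 112.994ms (1/3)
11. 1581.921ms @ 14/3 + 112.994ms (1/3)
12. 1694.915ms @ 5 + 338.983ms (1)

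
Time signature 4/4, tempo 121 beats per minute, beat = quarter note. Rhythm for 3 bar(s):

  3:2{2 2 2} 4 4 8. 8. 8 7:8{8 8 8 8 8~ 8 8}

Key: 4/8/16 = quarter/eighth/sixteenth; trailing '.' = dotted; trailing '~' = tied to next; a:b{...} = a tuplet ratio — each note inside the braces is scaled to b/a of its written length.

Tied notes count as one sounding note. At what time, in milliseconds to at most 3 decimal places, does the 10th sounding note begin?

1. 0.0ms @ 0 + 661.157ms (4/3)
2. 661.157ms @ 4/3 + 661.157ms (4/3)
3. 1322.314ms @ 8/3 + 661.157ms (4/3)
4. 1983.471ms @ 4 + 495.868ms (1)
5. 2479.339ms @ 5 + 495.868ms (1)
6. 2975.207ms @ 6 + 371.901ms (3/4)
7. 3347.107ms @ 27/4 + 371.901ms (3/4)
8. 3719.008ms @ 15/2 + 247.934ms (1/2)
9. 3966.942ms @ 8 + 283.353ms (4/7)
10. 4250.295ms @ 60/7 + 283.353ms (4/7)
11. 4533.648ms @ 64/7 + 283.353ms (4/7)
12. 4817.001ms @ 68/7 + 283.353ms (4/7)
13. 5100.354ms @ 72/7 + 566.706ms (8/7)
14. 5667.06ms @ 80/7 + 283.353ms (4/7)

note 10 onset = 60/7b = 4250.295ms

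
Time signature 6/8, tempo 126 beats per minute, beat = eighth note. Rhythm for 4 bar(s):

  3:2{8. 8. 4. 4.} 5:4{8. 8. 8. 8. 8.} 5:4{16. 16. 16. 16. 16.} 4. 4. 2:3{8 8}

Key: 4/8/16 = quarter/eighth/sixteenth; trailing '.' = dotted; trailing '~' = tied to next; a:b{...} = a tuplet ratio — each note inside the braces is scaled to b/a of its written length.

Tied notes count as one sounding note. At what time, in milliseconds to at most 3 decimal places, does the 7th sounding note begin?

note 7 onset = 42/5b = 4000.0ms

1. 0.0ms @ 0 + 476.19ms (1)
2. 476.19ms @ 1 + 476.19ms (1)
3. 952.381ms @ 2 + 952.381ms (2)
4. 1904.762ms @ 4 + 952.381ms (2)
5. 2857.143ms @ 6 + 571.429ms (6/5)
6. 3428.571ms @ 36/5 + 571.429ms (6/5)
7. 4000.0ms @ 42/5 + 571.429ms (6/5)
8. 4571.429ms @ 48/5 + 571.429ms (6/5)
9. 5142.857ms @ 54/5 + 571.429ms (6/5)
10. 5714.286ms @ 12 + 285.714ms (3/5)
11. 6000.0ms @ 63/5 + 285.714ms (3/5)
12. 6285.714ms @ 66/5 + 285.714ms (3/5)
13. 6571.429ms @ 69/5 + 285.714ms (3/5)
14. 6857.143ms @ 72/5 + 285.714ms (3/5)
15. 7142.857ms @ 15 + 1428.571ms (3)
16. 8571.429ms @ 18 + 1428.571ms (3)
17. 10000.0ms @ 21 + 714.286ms (3/2)
18. 10714.286ms @ 45/2 + 714.286ms (3/2)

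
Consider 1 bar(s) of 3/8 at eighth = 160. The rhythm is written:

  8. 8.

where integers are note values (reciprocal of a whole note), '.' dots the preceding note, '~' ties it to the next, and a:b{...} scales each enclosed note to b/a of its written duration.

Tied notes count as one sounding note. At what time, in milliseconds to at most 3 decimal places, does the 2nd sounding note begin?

note 2 onset = 3/2b = 562.5ms

1. 0.0ms @ 0 + 562.5ms (3/2)
2. 562.5ms @ 3/2 + 562.5ms (3/2)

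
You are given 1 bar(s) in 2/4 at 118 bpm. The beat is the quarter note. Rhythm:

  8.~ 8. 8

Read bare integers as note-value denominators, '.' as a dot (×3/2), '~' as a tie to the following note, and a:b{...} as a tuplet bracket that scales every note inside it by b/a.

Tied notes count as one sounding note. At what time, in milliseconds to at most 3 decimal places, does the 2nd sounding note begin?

1. 0.0ms @ 0 + 762.712ms (3/2)
2. 762.712ms @ 3/2 + 254.237ms (1/2)

note 2 onset = 3/2b = 762.712ms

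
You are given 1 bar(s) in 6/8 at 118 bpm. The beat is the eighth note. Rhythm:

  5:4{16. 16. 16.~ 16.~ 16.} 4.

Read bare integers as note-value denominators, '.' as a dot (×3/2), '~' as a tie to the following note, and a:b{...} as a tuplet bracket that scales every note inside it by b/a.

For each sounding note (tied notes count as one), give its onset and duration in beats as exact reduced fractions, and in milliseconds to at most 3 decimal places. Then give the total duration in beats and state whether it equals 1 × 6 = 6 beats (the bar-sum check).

1) 0.0ms=0b +305.085ms=3/5b
2) 305.085ms=3/5b +305.085ms=3/5b
3) 610.169ms=6/5b +915.254ms=9/5b
4) 1525.424ms=3b +1525.424ms=3b
Σ=6b of 6 (118bpm 6/8) — PASS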